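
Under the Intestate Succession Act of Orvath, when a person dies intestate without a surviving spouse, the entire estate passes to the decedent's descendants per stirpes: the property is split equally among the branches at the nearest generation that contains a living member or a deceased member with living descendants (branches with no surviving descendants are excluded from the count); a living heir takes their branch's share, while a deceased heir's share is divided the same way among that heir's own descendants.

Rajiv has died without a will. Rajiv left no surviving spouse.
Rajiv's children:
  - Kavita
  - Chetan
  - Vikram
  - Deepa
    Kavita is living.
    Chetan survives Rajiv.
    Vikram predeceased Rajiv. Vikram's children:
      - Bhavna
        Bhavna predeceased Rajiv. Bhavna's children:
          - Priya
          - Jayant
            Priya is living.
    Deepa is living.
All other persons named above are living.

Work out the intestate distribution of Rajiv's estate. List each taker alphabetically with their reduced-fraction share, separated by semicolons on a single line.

Chetan 1/4; Deepa 1/4; Jayant 1/8; Kavita 1/4; Priya 1/8

There is no surviving spouse, so the entire estate passes to Rajiv's descendants per stirpes.
The estate is divided into 4 equal shares of 1/4 among Kavita, Chetan, Vikram, Deepa.
Kavita is living and takes 1/4.
Chetan is living and takes 1/4.
Vikram predeceased; the 1/4 allotted to Vikram's branch passes to Vikram's issue by representation.
Bhavna's line is the sole branch at this level, so the full 1/4 passes to Bhavna's issue by representation.
The 1/4 is divided into 2 equal shares of 1/8 among Priya, Jayant.
Priya is living and takes 1/8.
Jayant is living and takes 1/8.
Deepa is living and takes 1/4.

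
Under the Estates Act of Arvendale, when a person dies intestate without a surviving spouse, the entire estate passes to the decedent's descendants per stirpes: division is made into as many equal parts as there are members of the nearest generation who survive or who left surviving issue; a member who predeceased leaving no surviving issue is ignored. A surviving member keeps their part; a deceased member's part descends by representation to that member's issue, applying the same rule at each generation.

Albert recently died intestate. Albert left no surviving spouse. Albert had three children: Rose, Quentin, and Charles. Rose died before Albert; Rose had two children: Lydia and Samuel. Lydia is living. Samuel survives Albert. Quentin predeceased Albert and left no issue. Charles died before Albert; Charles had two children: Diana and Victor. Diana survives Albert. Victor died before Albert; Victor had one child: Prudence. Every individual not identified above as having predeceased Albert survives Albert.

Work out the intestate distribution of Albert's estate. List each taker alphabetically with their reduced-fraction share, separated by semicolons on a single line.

There is no surviving spouse, so the entire estate passes to Albert's descendants per stirpes.
Quentin left no surviving issue, so that branch lapses and is disregarded.
The estate is divided into 2 equal shares of 1/2 among Rose, Charles.
Rose predeceased; the 1/2 allotted to Rose's branch passes to Rose's issue by representation.
The 1/2 is divided into 2 equal shares of 1/4 among Lydia, Samuel.
Lydia is living and takes 1/4.
Samuel is living and takes 1/4.
Charles predeceased; the 1/2 allotted to Charles's branch passes to Charles's issue by representation.
The 1/2 is divided into 2 equal shares of 1/4 among Diana, Victor.
Diana is living and takes 1/4.
Victor predeceased; the 1/4 allotted to Victor's branch passes to Victor's issue by representation.
Prudence is the sole taker at this level and receives the full 1/4.

Diana 1/4; Lydia 1/4; Prudence 1/4; Samuel 1/4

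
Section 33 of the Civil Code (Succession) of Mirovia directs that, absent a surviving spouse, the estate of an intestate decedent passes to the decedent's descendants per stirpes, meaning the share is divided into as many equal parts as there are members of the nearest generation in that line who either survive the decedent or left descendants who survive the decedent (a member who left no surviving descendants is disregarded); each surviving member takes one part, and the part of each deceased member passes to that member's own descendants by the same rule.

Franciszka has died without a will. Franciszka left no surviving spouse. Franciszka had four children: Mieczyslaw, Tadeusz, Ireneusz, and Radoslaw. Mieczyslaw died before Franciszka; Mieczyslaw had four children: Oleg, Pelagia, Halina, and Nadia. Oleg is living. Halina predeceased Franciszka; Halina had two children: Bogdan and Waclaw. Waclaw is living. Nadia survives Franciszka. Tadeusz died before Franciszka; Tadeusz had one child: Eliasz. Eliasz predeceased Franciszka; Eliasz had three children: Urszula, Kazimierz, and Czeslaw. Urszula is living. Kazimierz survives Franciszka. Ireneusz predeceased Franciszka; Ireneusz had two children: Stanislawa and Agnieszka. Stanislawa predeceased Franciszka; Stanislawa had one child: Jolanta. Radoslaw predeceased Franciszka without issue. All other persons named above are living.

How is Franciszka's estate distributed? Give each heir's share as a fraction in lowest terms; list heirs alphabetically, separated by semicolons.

Agnieszka 1/6; Bogdan 1/24; Czeslaw 1/9; Jolanta 1/6; Kazimierz 1/9; Nadia 1/12; Oleg 1/12; Pelagia 1/12; Urszula 1/9; Waclaw 1/24

There is no surviving spouse, so the entire estate passes to Franciszka's descendants per stirpes.
Radoslaw left no surviving issue, so that branch lapses and is disregarded.
The estate is divided into 3 equal shares of 1/3 among Mieczyslaw, Tadeusz, Ireneusz.
Mieczyslaw predeceased; the 1/3 allotted to Mieczyslaw's branch passes to Mieczyslaw's issue by representation.
The 1/3 is divided into 4 equal shares of 1/12 among Oleg, Pelagia, Halina, Nadia.
Oleg is living and takes 1/12.
Pelagia is living and takes 1/12.
Halina predeceased; the 1/12 allotted to Halina's branch passes to Halina's issue by representation.
The 1/12 is divided into 2 equal shares of 1/24 among Bogdan, Waclaw.
Bogdan is living and takes 1/24.
Waclaw is living and takes 1/24.
Nadia is living and takes 1/12.
Tadeusz predeceased; the 1/3 allotted to Tadeusz's branch passes to Tadeusz's issue by representation.
Eliasz's line is the sole branch at this level, so the full 1/3 passes to Eliasz's issue by representation.
The 1/3 is divided into 3 equal shares of 1/9 among Urszula, Kazimierz, Czeslaw.
Urszula is living and takes 1/9.
Kazimierz is living and takes 1/9.
Czeslaw is living and takes 1/9.
Ireneusz predeceased; the 1/3 allotted to Ireneusz's branch passes to Ireneusz's issue by representation.
The 1/3 is divided into 2 equal shares of 1/6 among Stanislawa, Agnieszka.
Stanislawa predeceased; the 1/6 allotted to Stanislawa's branch passes to Stanislawa's issue by representation.
Jolanta is the sole taker at this level and receives the full 1/6.
Agnieszka is living and takes 1/6.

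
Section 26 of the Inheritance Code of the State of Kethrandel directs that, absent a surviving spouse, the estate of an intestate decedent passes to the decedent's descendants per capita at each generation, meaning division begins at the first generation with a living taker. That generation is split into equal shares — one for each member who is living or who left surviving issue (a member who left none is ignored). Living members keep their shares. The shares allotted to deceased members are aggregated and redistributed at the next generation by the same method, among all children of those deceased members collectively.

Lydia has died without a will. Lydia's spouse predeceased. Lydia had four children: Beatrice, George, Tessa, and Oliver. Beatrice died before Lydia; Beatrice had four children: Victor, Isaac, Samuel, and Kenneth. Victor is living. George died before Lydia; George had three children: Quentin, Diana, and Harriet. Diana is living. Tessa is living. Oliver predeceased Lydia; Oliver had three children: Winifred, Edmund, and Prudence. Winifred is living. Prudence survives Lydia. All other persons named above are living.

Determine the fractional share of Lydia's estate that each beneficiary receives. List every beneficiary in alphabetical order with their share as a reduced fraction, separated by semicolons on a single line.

Diana 3/40; Edmund 3/40; Harriet 3/40; Isaac 3/40; Kenneth 3/40; Prudence 3/40; Quentin 3/40; Samuel 3/40; Tessa 1/4; Victor 3/40; Winifred 3/40

There is no surviving spouse, so the entire estate passes to Lydia's descendants per capita at each generation.
At generation 1 (Beatrice, George, Tessa, Oliver) there are 4 shares of (1)/4 = 1/4 each.
Living: Tessa — each takes 1/4.
Deceased: Beatrice, George, and Oliver. Their combined 3/4 is pooled and carried to generation 2.
At generation 2 (Victor, Isaac, Samuel, Kenneth, Quentin, Diana, Harriet, Winifred, Edmund, Prudence) there are 10 shares of (3/4)/10 = 3/40 each.
Living: Victor, Isaac, Samuel, Kenneth, Quentin, Diana, Harriet, Winifred, Edmund, and Prudence — each takes 3/40.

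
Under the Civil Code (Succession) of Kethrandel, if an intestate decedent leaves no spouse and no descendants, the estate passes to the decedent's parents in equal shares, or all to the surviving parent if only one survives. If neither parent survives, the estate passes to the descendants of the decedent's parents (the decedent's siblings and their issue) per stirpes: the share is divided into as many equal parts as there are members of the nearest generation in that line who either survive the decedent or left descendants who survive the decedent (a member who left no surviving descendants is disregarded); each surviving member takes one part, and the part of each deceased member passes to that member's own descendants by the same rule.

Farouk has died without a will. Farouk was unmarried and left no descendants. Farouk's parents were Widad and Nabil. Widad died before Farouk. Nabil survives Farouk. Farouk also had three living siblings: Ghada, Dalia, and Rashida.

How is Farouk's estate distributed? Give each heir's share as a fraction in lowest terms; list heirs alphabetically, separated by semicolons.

Nabil 1

Only one parent, Nabil, survives, so Nabil takes the entire estate. The siblings take nothing because a surviving parent has priority.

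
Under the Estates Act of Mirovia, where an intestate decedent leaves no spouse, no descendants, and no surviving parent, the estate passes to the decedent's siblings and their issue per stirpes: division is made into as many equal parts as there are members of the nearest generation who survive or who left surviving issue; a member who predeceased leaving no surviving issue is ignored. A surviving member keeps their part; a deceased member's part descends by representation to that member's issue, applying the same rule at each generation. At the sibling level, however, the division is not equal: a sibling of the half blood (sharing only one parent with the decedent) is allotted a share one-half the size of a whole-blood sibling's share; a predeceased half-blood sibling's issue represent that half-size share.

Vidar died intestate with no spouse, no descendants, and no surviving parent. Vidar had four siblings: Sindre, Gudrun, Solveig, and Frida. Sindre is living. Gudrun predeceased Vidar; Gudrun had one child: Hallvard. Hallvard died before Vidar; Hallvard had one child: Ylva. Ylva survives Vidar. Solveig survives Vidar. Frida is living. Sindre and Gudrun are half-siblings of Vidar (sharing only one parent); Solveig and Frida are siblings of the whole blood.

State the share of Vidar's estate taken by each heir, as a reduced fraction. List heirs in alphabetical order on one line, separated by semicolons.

No spouse, descendants, or parent survives, so the estate passes to Vidar's siblings per stirpes.
Half-blood siblings count for one-half the weight of whole-blood siblings at the initial division.
Dividing 1 in proportion to weights (total weight 3): Sindre (weight 1/2) → 1/6; Gudrun (weight 1/2) → 1/6; Solveig (weight 1) → 1/3; Frida (weight 1) → 1/3.
Sindre is living and takes 1/6.
Gudrun predeceased; the 1/6 allotted to Gudrun's branch passes to Gudrun's issue by representation.
Hallvard's line is the sole branch at this level, so the full 1/6 passes to Hallvard's issue by representation.
Ylva is the sole taker at this level and receives the full 1/6.
Solveig is living and takes 1/3.
Frida is living and takes 1/3.

Frida 1/3; Sindre 1/6; Solveig 1/3; Ylva 1/6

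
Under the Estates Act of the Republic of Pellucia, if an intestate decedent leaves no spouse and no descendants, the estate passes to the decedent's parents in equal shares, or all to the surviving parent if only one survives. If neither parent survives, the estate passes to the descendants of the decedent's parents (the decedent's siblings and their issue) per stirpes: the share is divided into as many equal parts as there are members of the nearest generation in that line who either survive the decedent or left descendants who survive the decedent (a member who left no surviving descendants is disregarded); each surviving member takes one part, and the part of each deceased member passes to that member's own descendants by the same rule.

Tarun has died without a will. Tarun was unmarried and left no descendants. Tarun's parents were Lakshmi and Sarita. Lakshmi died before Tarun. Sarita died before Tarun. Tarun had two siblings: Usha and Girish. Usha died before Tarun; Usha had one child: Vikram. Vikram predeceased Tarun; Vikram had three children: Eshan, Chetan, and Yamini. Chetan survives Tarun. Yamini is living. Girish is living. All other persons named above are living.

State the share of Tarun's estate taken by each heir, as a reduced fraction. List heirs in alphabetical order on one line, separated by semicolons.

Neither parent survives and there are no descendants, so the estate passes to Tarun's siblings and their issue per stirpes.
The estate is divided into 2 equal shares of 1/2 among Usha, Girish.
Usha predeceased; the 1/2 allotted to Usha's branch passes to Usha's issue by representation.
Vikram's line is the sole branch at this level, so the full 1/2 passes to Vikram's issue by representation.
The 1/2 is divided into 3 equal shares of 1/6 among Eshan, Chetan, Yamini.
Eshan is living and takes 1/6.
Chetan is living and takes 1/6.
Yamini is living and takes 1/6.
Girish is living and takes 1/2.

Chetan 1/6; Eshan 1/6; Girish 1/2; Yamini 1/6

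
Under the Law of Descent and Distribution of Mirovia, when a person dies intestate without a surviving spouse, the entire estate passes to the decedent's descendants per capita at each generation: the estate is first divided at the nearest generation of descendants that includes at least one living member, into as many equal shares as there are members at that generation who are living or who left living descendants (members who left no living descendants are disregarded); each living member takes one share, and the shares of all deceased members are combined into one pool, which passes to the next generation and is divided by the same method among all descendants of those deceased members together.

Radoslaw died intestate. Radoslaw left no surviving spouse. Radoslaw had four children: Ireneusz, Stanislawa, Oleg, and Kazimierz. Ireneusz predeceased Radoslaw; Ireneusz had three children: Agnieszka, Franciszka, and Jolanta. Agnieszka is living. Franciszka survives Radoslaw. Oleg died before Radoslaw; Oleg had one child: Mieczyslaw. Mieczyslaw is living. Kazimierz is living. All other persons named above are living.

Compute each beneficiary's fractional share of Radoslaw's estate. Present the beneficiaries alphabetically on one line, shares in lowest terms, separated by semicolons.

Agnieszka 1/8; Franciszka 1/8; Jolanta 1/8; Kazimierz 1/4; Mieczyslaw 1/8; Stanislawa 1/4

There is no surviving spouse, so the entire estate passes to Radoslaw's descendants per capita at each generation.
At generation 1 (Ireneusz, Stanislawa, Oleg, Kazimierz) there are 4 shares of (1)/4 = 1/4 each.
Living: Stanislawa and Kazimierz — each takes 1/4.
Deceased: Ireneusz and Oleg. Their combined 1/2 is pooled and carried to generation 2.
At generation 2 (Agnieszka, Franciszka, Jolanta, Mieczyslaw) there are 4 shares of (1/2)/4 = 1/8 each.
Living: Agnieszka, Franciszka, Jolanta, and Mieczyslaw — each takes 1/8.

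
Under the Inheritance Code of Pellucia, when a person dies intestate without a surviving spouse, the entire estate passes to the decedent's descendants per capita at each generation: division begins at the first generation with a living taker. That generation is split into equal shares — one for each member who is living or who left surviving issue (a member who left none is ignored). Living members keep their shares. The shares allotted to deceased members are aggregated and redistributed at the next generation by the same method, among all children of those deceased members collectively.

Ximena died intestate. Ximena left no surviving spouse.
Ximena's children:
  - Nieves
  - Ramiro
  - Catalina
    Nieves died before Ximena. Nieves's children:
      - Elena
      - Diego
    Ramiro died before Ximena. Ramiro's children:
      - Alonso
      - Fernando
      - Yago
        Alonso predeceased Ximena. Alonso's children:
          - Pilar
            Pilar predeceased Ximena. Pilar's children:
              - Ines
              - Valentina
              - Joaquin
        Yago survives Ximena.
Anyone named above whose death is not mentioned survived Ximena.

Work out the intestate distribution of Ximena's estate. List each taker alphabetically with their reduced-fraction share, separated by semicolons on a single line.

There is no surviving spouse, so the entire estate passes to Ximena's descendants per capita at each generation.
At generation 1 (Nieves, Ramiro, Catalina) there are 3 shares of (1)/3 = 1/3 each.
Living: Catalina — each takes 1/3.
Deceased: Nieves and Ramiro. Their combined 2/3 is pooled and carried to generation 2.
At generation 2 (Elena, Diego, Alonso, Fernando, Yago) there are 5 shares of (2/3)/5 = 2/15 each.
Living: Elena, Diego, Fernando, and Yago — each takes 2/15.
Deceased: Alonso. That 2/15 share is carried to generation 3.
At generation 3 (Pilar) there are 1 shares of (2/15)/1 = 2/15 each.
Deceased: Pilar. That 2/15 share is carried to generation 4.
At generation 4 (Ines, Valentina, Joaquin) there are 3 shares of (2/15)/3 = 2/45 each.
Living: Ines, Valentina, and Joaquin — each takes 2/45.

Catalina 1/3; Diego 2/15; Elena 2/15; Fernando 2/15; Ines 2/45; Joaquin 2/45; Valentina 2/45; Yago 2/15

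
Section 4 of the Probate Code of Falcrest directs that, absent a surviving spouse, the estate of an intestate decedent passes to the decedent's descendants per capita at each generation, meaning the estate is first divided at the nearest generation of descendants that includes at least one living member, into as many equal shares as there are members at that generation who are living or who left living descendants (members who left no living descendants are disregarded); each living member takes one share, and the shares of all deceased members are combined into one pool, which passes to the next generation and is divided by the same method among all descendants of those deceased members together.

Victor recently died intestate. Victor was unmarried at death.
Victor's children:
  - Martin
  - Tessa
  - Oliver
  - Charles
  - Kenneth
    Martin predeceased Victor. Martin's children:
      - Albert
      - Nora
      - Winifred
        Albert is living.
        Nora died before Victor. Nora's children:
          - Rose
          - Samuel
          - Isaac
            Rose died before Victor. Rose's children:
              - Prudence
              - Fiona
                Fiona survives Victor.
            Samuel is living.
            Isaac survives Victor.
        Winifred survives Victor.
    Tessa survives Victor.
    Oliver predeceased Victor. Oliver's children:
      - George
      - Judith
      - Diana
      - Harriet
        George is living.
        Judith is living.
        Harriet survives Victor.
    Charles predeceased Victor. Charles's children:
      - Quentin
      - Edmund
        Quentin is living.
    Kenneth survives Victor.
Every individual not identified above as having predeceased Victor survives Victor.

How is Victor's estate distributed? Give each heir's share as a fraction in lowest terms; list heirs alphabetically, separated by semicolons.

Albert 1/15; Diana 1/15; Edmund 1/15; Fiona 1/90; George 1/15; Harriet 1/15; Isaac 1/45; Judith 1/15; Kenneth 1/5; Prudence 1/90; Quentin 1/15; Samuel 1/45; Tessa 1/5; Winifred 1/15

There is no surviving spouse, so the entire estate passes to Victor's descendants per capita at each generation.
At generation 1 (Martin, Tessa, Oliver, Charles, Kenneth) there are 5 shares of (1)/5 = 1/5 each.
Living: Tessa and Kenneth — each takes 1/5.
Deceased: Martin, Oliver, and Charles. Their combined 3/5 is pooled and carried to generation 2.
At generation 2 (Albert, Nora, Winifred, George, Judith, Diana, Harriet, Quentin, Edmund) there are 9 shares of (3/5)/9 = 1/15 each.
Living: Albert, Winifred, George, Judith, Diana, Harriet, Quentin, and Edmund — each takes 1/15.
Deceased: Nora. That 1/15 share is carried to generation 3.
At generation 3 (Rose, Samuel, Isaac) there are 3 shares of (1/15)/3 = 1/45 each.
Living: Samuel and Isaac — each takes 1/45.
Deceased: Rose. That 1/45 share is carried to generation 4.
At generation 4 (Prudence, Fiona) there are 2 shares of (1/45)/2 = 1/90 each.
Living: Prudence and Fiona — each takes 1/90.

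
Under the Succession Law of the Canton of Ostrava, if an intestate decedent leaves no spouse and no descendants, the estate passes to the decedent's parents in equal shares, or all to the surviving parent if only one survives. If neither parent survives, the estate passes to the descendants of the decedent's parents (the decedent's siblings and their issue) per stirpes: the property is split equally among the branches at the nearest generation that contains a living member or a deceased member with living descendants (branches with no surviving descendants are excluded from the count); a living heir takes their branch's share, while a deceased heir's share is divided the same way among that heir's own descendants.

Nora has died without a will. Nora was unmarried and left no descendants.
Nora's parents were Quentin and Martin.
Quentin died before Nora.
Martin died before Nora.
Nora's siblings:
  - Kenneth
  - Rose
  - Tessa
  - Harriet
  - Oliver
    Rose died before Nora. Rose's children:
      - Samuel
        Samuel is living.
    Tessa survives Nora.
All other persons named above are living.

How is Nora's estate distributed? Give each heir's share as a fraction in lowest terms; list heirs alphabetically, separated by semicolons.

Harriet 1/5; Kenneth 1/5; Oliver 1/5; Samuel 1/5; Tessa 1/5

Neither parent survives and there are no descendants, so the estate passes to Nora's siblings and their issue per stirpes.
The estate is divided into 5 equal shares of 1/5 among Kenneth, Rose, Tessa, Harriet, Oliver.
Kenneth is living and takes 1/5.
Rose predeceased; the 1/5 allotted to Rose's branch passes to Rose's issue by representation.
Samuel is the sole taker at this level and receives the full 1/5.
Tessa is living and takes 1/5.
Harriet is living and takes 1/5.
Oliver is living and takes 1/5.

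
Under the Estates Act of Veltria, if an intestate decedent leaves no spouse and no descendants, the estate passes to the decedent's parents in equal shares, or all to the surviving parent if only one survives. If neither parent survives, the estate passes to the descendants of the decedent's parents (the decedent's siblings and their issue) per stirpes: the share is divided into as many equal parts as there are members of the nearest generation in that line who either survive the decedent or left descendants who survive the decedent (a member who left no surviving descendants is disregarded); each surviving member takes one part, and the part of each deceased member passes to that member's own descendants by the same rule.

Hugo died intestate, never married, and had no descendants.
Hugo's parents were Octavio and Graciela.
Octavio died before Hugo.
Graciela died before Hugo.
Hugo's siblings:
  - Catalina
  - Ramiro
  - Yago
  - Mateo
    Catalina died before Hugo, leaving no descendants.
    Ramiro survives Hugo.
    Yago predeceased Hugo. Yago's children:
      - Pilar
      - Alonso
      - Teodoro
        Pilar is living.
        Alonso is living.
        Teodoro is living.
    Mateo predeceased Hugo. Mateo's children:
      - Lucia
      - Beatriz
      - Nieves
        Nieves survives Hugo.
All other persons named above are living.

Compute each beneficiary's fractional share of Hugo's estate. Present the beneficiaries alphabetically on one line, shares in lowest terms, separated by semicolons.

Neither parent survives and there are no descendants, so the estate passes to Hugo's siblings and their issue per stirpes.
Catalina left no surviving issue, so that branch lapses and is disregarded.
The estate is divided into 3 equal shares of 1/3 among Ramiro, Yago, Mateo.
Ramiro is living and takes 1/3.
Yago predeceased; the 1/3 allotted to Yago's branch passes to Yago's issue by representation.
The 1/3 is divided into 3 equal shares of 1/9 among Pilar, Alonso, Teodoro.
Pilar is living and takes 1/9.
Alonso is living and takes 1/9.
Teodoro is living and takes 1/9.
Mateo predeceased; the 1/3 allotted to Mateo's branch passes to Mateo's issue by representation.
The 1/3 is divided into 3 equal shares of 1/9 among Lucia, Beatriz, Nieves.
Lucia is living and takes 1/9.
Beatriz is living and takes 1/9.
Nieves is living and takes 1/9.

Alonso 1/9; Beatriz 1/9; Lucia 1/9; Nieves 1/9; Pilar 1/9; Ramiro 1/3; Teodoro 1/9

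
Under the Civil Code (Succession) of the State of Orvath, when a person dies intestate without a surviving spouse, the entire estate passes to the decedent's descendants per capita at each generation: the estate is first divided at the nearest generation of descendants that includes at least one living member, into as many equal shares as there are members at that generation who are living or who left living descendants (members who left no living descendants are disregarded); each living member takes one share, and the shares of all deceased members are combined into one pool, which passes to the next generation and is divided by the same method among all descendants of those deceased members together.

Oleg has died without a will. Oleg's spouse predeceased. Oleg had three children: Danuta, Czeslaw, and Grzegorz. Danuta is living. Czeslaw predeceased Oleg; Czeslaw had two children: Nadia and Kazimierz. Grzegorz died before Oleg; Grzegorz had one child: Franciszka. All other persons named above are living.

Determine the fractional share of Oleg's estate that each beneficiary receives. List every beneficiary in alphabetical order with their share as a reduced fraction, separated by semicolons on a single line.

Danuta 1/3; Franciszka 2/9; Kazimierz 2/9; Nadia 2/9

There is no surviving spouse, so the entire estate passes to Oleg's descendants per capita at each generation.
At generation 1 (Danuta, Czeslaw, Grzegorz) there are 3 shares of (1)/3 = 1/3 each.
Living: Danuta — each takes 1/3.
Deceased: Czeslaw and Grzegorz. Their combined 2/3 is pooled and carried to generation 2.
At generation 2 (Nadia, Kazimierz, Franciszka) there are 3 shares of (2/3)/3 = 2/9 each.
Living: Nadia, Kazimierz, and Franciszka — each takes 2/9.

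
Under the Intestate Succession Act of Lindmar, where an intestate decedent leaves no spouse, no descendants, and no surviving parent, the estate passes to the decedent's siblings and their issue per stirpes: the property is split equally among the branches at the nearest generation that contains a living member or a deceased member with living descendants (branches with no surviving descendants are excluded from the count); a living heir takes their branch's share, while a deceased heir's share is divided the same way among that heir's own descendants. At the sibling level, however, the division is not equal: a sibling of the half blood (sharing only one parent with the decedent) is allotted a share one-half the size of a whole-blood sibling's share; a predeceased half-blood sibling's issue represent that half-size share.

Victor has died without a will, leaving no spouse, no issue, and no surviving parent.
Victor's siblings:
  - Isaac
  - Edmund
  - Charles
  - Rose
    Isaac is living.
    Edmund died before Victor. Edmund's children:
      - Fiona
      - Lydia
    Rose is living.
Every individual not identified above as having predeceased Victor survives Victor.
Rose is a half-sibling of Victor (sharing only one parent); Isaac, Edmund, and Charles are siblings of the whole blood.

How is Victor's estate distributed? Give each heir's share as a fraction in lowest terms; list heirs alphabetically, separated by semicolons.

No spouse, descendants, or parent survives, so the estate passes to Victor's siblings per stirpes.
Half-blood siblings count for one-half the weight of whole-blood siblings at the initial division.
Dividing 1 in proportion to weights (total weight 7/2): Isaac (weight 1) → 2/7; Edmund (weight 1) → 2/7; Charles (weight 1) → 2/7; Rose (weight 1/2) → 1/7.
Isaac is living and takes 2/7.
Edmund predeceased; the 2/7 allotted to Edmund's branch passes to Edmund's issue by representation.
The 2/7 is divided into 2 equal shares of 1/7 among Fiona, Lydia.
Fiona is living and takes 1/7.
Lydia is living and takes 1/7.
Charles is living and takes 2/7.
Rose is living and takes 1/7.

Charles 2/7; Fiona 1/7; Isaac 2/7; Lydia 1/7; Rose 1/7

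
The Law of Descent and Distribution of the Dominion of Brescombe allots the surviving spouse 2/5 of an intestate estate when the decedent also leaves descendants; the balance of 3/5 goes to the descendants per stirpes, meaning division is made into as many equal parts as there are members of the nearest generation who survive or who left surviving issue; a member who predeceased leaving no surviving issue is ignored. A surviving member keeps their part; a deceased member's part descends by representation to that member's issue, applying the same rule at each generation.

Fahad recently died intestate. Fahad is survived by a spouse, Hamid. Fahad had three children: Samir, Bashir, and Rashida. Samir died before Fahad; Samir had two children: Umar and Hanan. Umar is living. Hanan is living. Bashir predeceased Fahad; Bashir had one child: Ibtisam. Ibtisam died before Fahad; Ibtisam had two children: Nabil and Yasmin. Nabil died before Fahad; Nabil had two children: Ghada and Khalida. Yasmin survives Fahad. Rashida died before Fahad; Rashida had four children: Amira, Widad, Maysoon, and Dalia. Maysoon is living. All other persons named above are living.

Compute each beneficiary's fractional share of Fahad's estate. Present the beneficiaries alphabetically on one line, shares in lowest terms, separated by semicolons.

Amira 1/20; Dalia 1/20; Ghada 1/20; Hamid 2/5; Hanan 1/10; Khalida 1/20; Maysoon 1/20; Umar 1/10; Widad 1/20; Yasmin 1/10

Hamid, as surviving spouse, takes 2/5.
The remaining 3/5 passes to Fahad's descendants per stirpes.
The 3/5 is divided into 3 equal shares of 1/5 among Samir, Bashir, Rashida.
Samir predeceased; the 1/5 allotted to Samir's branch passes to Samir's issue by representation.
The 1/5 is divided into 2 equal shares of 1/10 among Umar, Hanan.
Umar is living and takes 1/10.
Hanan is living and takes 1/10.
Bashir predeceased; the 1/5 allotted to Bashir's branch passes to Bashir's issue by representation.
Ibtisam's line is the sole branch at this level, so the full 1/5 passes to Ibtisam's issue by representation.
The 1/5 is divided into 2 equal shares of 1/10 among Nabil, Yasmin.
Nabil predeceased; the 1/10 allotted to Nabil's branch passes to Nabil's issue by representation.
The 1/10 is divided into 2 equal shares of 1/20 among Ghada, Khalida.
Ghada is living and takes 1/20.
Khalida is living and takes 1/20.
Yasmin is living and takes 1/10.
Rashida predeceased; the 1/5 allotted to Rashida's branch passes to Rashida's issue by representation.
The 1/5 is divided into 4 equal shares of 1/20 among Amira, Widad, Maysoon, Dalia.
Amira is living and takes 1/20.
Widad is living and takes 1/20.
Maysoon is living and takes 1/20.
Dalia is living and takes 1/20.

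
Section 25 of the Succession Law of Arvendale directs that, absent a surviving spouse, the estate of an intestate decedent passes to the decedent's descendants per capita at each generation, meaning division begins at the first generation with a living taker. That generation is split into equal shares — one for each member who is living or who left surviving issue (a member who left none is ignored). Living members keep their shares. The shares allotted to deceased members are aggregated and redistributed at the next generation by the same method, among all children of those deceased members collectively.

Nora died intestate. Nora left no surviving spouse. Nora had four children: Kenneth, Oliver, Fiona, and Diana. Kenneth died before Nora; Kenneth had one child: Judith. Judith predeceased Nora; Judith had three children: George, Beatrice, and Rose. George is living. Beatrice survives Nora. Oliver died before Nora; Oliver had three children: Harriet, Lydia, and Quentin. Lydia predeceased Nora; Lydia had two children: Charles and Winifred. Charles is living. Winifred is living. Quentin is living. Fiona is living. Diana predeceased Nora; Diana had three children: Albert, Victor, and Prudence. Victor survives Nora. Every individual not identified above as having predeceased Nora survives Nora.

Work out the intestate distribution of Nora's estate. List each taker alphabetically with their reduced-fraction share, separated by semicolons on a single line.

Albert 3/28; Beatrice 3/70; Charles 3/70; Fiona 1/4; George 3/70; Harriet 3/28; Prudence 3/28; Quentin 3/28; Rose 3/70; Victor 3/28; Winifred 3/70

There is no surviving spouse, so the entire estate passes to Nora's descendants per capita at each generation.
At generation 1 (Kenneth, Oliver, Fiona, Diana) there are 4 shares of (1)/4 = 1/4 each.
Living: Fiona — each takes 1/4.
Deceased: Kenneth, Oliver, and Diana. Their combined 3/4 is pooled and carried to generation 2.
At generation 2 (Judith, Harriet, Lydia, Quentin, Albert, Victor, Prudence) there are 7 shares of (3/4)/7 = 3/28 each.
Living: Harriet, Quentin, Albert, Victor, and Prudence — each takes 3/28.
Deceased: Judith and Lydia. Their combined 3/14 is pooled and carried to generation 3.
At generation 3 (George, Beatrice, Rose, Charles, Winifred) there are 5 shares of (3/14)/5 = 3/70 each.
Living: George, Beatrice, Rose, Charles, and Winifred — each takes 3/70.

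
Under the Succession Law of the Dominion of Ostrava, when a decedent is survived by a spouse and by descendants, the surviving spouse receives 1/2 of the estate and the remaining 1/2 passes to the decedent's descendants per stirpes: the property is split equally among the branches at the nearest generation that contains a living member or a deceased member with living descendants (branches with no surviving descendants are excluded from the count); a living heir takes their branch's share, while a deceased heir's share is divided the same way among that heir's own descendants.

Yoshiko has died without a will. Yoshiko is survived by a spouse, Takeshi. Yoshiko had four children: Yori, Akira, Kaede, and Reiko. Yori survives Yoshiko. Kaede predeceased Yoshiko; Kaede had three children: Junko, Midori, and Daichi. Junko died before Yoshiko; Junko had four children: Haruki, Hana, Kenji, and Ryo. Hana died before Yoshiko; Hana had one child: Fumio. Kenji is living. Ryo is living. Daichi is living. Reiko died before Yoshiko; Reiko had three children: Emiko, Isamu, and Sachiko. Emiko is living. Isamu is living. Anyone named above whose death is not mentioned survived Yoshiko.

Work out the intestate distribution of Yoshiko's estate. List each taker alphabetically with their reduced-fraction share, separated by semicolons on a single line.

Akira 1/8; Daichi 1/24; Emiko 1/24; Fumio 1/96; Haruki 1/96; Isamu 1/24; Kenji 1/96; Midori 1/24; Ryo 1/96; Sachiko 1/24; Takeshi 1/2; Yori 1/8

Takeshi, as surviving spouse, takes 1/2.
The remaining 1/2 passes to Yoshiko's descendants per stirpes.
The 1/2 is divided into 4 equal shares of 1/8 among Yori, Akira, Kaede, Reiko.
Yori is living and takes 1/8.
Akira is living and takes 1/8.
Kaede predeceased; the 1/8 allotted to Kaede's branch passes to Kaede's issue by representation.
The 1/8 is divided into 3 equal shares of 1/24 among Junko, Midori, Daichi.
Junko predeceased; the 1/24 allotted to Junko's branch passes to Junko's issue by representation.
The 1/24 is divided into 4 equal shares of 1/96 among Haruki, Hana, Kenji, Ryo.
Haruki is living and takes 1/96.
Hana predeceased; the 1/96 allotted to Hana's branch passes to Hana's issue by representation.
Fumio is the sole taker at this level and receives the full 1/96.
Kenji is living and takes 1/96.
Ryo is living and takes 1/96.
Midori is living and takes 1/24.
Daichi is living and takes 1/24.
Reiko predeceased; the 1/8 allotted to Reiko's branch passes to Reiko's issue by representation.
The 1/8 is divided into 3 equal shares of 1/24 among Emiko, Isamu, Sachiko.
Emiko is living and takes 1/24.
Isamu is living and takes 1/24.
Sachiko is living and takes 1/24.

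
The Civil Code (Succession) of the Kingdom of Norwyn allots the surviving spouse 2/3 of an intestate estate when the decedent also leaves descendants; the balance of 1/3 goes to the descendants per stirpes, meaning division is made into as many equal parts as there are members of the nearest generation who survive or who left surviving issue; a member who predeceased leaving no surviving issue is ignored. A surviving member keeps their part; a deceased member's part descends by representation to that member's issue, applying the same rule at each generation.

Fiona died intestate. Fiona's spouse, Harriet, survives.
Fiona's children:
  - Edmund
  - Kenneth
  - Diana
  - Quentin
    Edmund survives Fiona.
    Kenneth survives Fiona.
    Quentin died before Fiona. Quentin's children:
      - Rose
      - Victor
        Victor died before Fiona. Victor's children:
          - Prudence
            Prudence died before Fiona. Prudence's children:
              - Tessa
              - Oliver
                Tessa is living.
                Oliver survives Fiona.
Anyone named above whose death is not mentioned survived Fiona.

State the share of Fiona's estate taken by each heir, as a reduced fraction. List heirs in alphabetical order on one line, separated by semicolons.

Harriet, as surviving spouse, takes 2/3.
The remaining 1/3 passes to Fiona's descendants per stirpes.
The 1/3 is divided into 4 equal shares of 1/12 among Edmund, Kenneth, Diana, Quentin.
Edmund is living and takes 1/12.
Kenneth is living and takes 1/12.
Diana is living and takes 1/12.
Quentin predeceased; the 1/12 allotted to Quentin's branch passes to Quentin's issue by representation.
The 1/12 is divided into 2 equal shares of 1/24 among Rose, Victor.
Rose is living and takes 1/24.
Victor predeceased; the 1/24 allotted to Victor's branch passes to Victor's issue by representation.
Prudence's line is the sole branch at this level, so the full 1/24 passes to Prudence's issue by representation.
The 1/24 is divided into 2 equal shares of 1/48 among Tessa, Oliver.
Tessa is living and takes 1/48.
Oliver is living and takes 1/48.

Diana 1/12; Edmund 1/12; Harriet 2/3; Kenneth 1/12; Oliver 1/48; Rose 1/24; Tessa 1/48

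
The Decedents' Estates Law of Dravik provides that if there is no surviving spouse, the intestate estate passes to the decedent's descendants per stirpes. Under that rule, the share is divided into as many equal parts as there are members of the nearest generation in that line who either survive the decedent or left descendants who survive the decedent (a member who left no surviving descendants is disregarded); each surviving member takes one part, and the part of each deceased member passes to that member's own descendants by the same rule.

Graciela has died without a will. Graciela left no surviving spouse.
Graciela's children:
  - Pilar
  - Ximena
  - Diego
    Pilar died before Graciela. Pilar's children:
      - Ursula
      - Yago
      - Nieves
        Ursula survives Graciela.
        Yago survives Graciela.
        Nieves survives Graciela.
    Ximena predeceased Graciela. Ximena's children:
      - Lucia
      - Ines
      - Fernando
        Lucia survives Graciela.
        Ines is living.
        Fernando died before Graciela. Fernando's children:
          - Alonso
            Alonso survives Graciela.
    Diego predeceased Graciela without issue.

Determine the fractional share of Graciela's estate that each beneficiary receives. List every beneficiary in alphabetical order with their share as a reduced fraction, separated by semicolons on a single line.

There is no surviving spouse, so the entire estate passes to Graciela's descendants per stirpes.
Diego left no surviving issue, so that branch lapses and is disregarded.
The estate is divided into 2 equal shares of 1/2 among Pilar, Ximena.
Pilar predeceased; the 1/2 allotted to Pilar's branch passes to Pilar's issue by representation.
The 1/2 is divided into 3 equal shares of 1/6 among Ursula, Yago, Nieves.
Ursula is living and takes 1/6.
Yago is living and takes 1/6.
Nieves is living and takes 1/6.
Ximena predeceased; the 1/2 allotted to Ximena's branch passes to Ximena's issue by representation.
The 1/2 is divided into 3 equal shares of 1/6 among Lucia, Ines, Fernando.
Lucia is living and takes 1/6.
Ines is living and takes 1/6.
Fernando predeceased; the 1/6 allotted to Fernando's branch passes to Fernando's issue by representation.
Alonso is the sole taker at this level and receives the full 1/6.

Alonso 1/6; Ines 1/6; Lucia 1/6; Nieves 1/6; Ursula 1/6; Yago 1/6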